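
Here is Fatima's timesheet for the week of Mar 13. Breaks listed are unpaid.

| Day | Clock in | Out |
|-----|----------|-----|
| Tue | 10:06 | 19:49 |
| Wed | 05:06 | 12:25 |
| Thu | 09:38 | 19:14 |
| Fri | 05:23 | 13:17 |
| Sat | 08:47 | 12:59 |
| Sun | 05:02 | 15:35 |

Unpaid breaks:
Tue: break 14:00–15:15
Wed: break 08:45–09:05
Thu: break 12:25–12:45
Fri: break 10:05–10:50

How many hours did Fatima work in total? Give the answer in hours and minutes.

46 h 37 min

Tue: 10:06–19:49 = 9 h 43 min; less 75 min break → 8 h 28 min
Wed: 05:06–12:25 = 7 h 19 min; less 20 min break → 6 h 59 min
Thu: 09:38–19:14 = 9 h 36 min; less 20 min break → 9 h 16 min
Fri: 05:23–13:17 = 7 h 54 min; less 45 min break → 7 h 9 min
Sat: 08:47–12:59 = 4 h 12 min
Sun: 05:02–15:35 = 10 h 33 min
Total: 8 h 28 min + 6 h 59 min + 9 h 16 min + 7 h 9 min + 4 h 12 min + 10 h 33 min = 46 h 37 min.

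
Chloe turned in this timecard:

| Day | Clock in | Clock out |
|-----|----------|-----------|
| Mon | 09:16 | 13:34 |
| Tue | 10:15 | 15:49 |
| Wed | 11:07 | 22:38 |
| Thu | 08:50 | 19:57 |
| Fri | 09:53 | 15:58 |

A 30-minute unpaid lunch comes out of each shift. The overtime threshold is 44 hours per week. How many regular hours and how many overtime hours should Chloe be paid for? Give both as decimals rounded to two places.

Regular 36.08 hours, overtime 0.00 hours

Mon: 09:16–13:34 = 4 h 18 min; less 30 min break → 3 h 48 min
Tue: 10:15–15:49 = 5 h 34 min; less 30 min break → 5 h 4 min
Wed: 11:07–22:38 = 11 h 31 min; less 30 min break → 11 h 1 min
Thu: 08:50–19:57 = 11 h 7 min; less 30 min break → 10 h 37 min
Fri: 09:53–15:58 = 6 h 5 min; less 30 min break → 5 h 35 min
Total worked: 36 h 5 min = 36.08 h.
Threshold 44 h → overtime 0 h 0 min, regular 36 h 5 min.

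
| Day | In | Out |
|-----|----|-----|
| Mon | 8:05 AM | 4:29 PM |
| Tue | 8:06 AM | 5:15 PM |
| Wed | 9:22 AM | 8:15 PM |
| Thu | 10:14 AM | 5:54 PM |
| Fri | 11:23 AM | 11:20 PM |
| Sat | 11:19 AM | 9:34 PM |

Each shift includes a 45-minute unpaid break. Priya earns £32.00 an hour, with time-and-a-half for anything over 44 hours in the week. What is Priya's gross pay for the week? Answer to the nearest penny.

Mon: 8:05 AM–4:29 PM = 8 h 24 min; less 45 min break → 7 h 39 min
Tue: 8:06 AM–5:15 PM = 9 h 9 min; less 45 min break → 8 h 24 min
Wed: 9:22 AM–8:15 PM = 10 h 53 min; less 45 min break → 10 h 8 min
Thu: 10:14 AM–5:54 PM = 7 h 40 min; less 45 min break → 6 h 55 min
Fri: 11:23 AM–11:20 PM = 11 h 57 min; less 45 min break → 11 h 12 min
Sat: 11:19 AM–9:34 PM = 10 h 15 min; less 45 min break → 9 h 30 min
Total worked: 53 h 48 min = 3228 min.
Regular 44 h 0 min = 2640 min at £32.00/h; overtime 9 h 48 min = 588 min at £48.00/h.
Pay = (2640 × £32.00 + 588 × £48.00) ÷ 60 = £1878.40.

£1878.40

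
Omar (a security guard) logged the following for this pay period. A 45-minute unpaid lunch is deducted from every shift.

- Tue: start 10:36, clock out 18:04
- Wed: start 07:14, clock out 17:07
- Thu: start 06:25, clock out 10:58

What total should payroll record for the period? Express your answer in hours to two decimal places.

19.65 hours

Tue: 10:36–18:04 = 7 h 28 min; less 45 min break → 6 h 43 min
Wed: 07:14–17:07 = 9 h 53 min; less 45 min break → 9 h 8 min
Thu: 06:25–10:58 = 4 h 33 min; less 45 min break → 3 h 48 min
Total: 6 h 43 min + 9 h 8 min + 3 h 48 min = 19 h 39 min.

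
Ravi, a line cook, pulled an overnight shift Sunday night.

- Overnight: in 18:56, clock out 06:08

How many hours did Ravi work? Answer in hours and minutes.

Overnight: 18:56 → midnight = 5 h 4 min; midnight → 06:08 = 6 h 8 min; span 11 h 12 min

11 h 12 min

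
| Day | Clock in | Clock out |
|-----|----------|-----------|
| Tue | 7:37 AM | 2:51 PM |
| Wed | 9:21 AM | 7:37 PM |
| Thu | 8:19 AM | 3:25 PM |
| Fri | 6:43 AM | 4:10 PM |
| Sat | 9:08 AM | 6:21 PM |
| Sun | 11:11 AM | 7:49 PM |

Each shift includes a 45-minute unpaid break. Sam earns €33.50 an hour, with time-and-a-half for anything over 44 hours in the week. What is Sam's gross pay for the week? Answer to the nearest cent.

€1644.85

Tue: 7:37 AM–2:51 PM = 7 h 14 min; less 45 min break → 6 h 29 min
Wed: 9:21 AM–7:37 PM = 10 h 16 min; less 45 min break → 9 h 31 min
Thu: 8:19 AM–3:25 PM = 7 h 6 min; less 45 min break → 6 h 21 min
Fri: 6:43 AM–4:10 PM = 9 h 27 min; less 45 min break → 8 h 42 min
Sat: 9:08 AM–6:21 PM = 9 h 13 min; less 45 min break → 8 h 28 min
Sun: 11:11 AM–7:49 PM = 8 h 38 min; less 45 min break → 7 h 53 min
Total worked: 47 h 24 min = 2844 min.
Regular 44 h 0 min = 2640 min at €33.50/h; overtime 3 h 24 min = 204 min at €50.25/h.
Pay = (2640 × €33.50 + 204 × €50.25) ÷ 60 = €1644.85.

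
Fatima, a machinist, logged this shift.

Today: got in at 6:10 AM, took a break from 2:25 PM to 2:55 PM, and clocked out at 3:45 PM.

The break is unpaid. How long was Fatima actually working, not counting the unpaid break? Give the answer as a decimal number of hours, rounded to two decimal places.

9.08 hours

Today: 6:10 AM–3:45 PM = 9 h 35 min; less 30 min break → 9 h 5 min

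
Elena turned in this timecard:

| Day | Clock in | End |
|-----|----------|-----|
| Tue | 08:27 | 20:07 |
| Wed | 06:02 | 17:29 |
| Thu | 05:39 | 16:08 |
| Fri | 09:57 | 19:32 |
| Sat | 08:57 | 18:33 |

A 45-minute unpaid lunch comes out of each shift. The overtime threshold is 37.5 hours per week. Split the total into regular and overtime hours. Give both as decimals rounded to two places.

Tue: 08:27–20:07 = 11 h 40 min; less 45 min break → 10 h 55 min
Wed: 06:02–17:29 = 11 h 27 min; less 45 min break → 10 h 42 min
Thu: 05:39–16:08 = 10 h 29 min; less 45 min break → 9 h 44 min
Fri: 09:57–19:32 = 9 h 35 min; less 45 min break → 8 h 50 min
Sat: 08:57–18:33 = 9 h 36 min; less 45 min break → 8 h 51 min
Total worked: 49 h 2 min = 49.03 h.
Threshold 37.5 h → overtime 11 h 32 min, regular 37 h 30 min.

Regular 37.50 hours, overtime 11.53 hours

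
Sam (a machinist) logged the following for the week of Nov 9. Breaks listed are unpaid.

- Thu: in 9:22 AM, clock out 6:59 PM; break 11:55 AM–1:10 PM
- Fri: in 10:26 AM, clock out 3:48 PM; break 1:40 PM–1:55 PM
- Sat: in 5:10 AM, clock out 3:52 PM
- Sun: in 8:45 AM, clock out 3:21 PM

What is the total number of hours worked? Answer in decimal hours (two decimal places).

30.78 hours

Thu: 9:22 AM–6:59 PM = 9 h 37 min; less 75 min break → 8 h 22 min
Fri: 10:26 AM–3:48 PM = 5 h 22 min; less 15 min break → 5 h 7 min
Sat: 5:10 AM–3:52 PM = 10 h 42 min
Sun: 8:45 AM–3:21 PM = 6 h 36 min
Total: 8 h 22 min + 5 h 7 min + 10 h 42 min + 6 h 36 min = 30 h 47 min.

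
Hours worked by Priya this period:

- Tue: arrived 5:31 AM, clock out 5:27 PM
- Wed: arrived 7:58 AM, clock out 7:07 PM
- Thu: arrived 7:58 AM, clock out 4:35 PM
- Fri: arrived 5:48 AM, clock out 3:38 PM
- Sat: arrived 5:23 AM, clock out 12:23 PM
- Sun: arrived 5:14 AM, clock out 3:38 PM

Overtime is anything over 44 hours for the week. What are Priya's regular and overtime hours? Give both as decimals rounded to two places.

Regular 44.00 hours, overtime 14.93 hours

Tue: 5:31 AM–5:27 PM = 11 h 56 min
Wed: 7:58 AM–7:07 PM = 11 h 9 min
Thu: 7:58 AM–4:35 PM = 8 h 37 min
Fri: 5:48 AM–3:38 PM = 9 h 50 min
Sat: 5:23 AM–12:23 PM = 7 h 0 min
Sun: 5:14 AM–3:38 PM = 10 h 24 min
Total worked: 58 h 56 min = 58.93 h.
Threshold 44 h → overtime 14 h 56 min, regular 44 h 0 min.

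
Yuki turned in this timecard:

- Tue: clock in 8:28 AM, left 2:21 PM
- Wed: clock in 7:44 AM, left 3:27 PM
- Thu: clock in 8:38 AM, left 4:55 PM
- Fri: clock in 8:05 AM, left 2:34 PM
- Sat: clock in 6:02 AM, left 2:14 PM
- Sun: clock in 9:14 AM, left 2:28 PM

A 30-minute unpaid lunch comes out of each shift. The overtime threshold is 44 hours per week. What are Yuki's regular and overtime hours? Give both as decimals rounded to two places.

Tue: 8:28 AM–2:21 PM = 5 h 53 min; less 30 min break → 5 h 23 min
Wed: 7:44 AM–3:27 PM = 7 h 43 min; less 30 min break → 7 h 13 min
Thu: 8:38 AM–4:55 PM = 8 h 17 min; less 30 min break → 7 h 47 min
Fri: 8:05 AM–2:34 PM = 6 h 29 min; less 30 min break → 5 h 59 min
Sat: 6:02 AM–2:14 PM = 8 h 12 min; less 30 min break → 7 h 42 min
Sun: 9:14 AM–2:28 PM = 5 h 14 min; less 30 min break → 4 h 44 min
Total worked: 38 h 48 min = 38.80 h.
Threshold 44 h → overtime 0 h 0 min, regular 38 h 48 min.

Regular 38.80 hours, overtime 0.00 hours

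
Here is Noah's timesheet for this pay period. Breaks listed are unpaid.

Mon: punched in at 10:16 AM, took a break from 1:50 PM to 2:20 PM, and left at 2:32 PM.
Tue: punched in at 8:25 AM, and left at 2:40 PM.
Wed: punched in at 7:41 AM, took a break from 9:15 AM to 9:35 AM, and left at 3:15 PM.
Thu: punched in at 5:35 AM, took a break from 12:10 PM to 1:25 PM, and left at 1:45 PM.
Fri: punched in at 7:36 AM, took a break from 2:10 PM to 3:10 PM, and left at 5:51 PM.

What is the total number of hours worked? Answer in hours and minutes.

Mon: 10:16 AM–2:32 PM = 4 h 16 min; less 30 min break → 3 h 46 min
Tue: 8:25 AM–2:40 PM = 6 h 15 min
Wed: 7:41 AM–3:15 PM = 7 h 34 min; less 20 min break → 7 h 14 min
Thu: 5:35 AM–1:45 PM = 8 h 10 min; less 75 min break → 6 h 55 min
Fri: 7:36 AM–5:51 PM = 10 h 15 min; less 60 min break → 9 h 15 min
Total: 3 h 46 min + 6 h 15 min + 7 h 14 min + 6 h 55 min + 9 h 15 min = 33 h 25 min.

33 h 25 min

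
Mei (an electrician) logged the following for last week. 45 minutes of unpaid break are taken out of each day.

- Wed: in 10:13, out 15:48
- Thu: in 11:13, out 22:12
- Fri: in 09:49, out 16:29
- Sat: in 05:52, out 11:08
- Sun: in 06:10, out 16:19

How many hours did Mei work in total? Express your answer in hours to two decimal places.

Wed: 10:13–15:48 = 5 h 35 min; less 45 min break → 4 h 50 min
Thu: 11:13–22:12 = 10 h 59 min; less 45 min break → 10 h 14 min
Fri: 09:49–16:29 = 6 h 40 min; less 45 min break → 5 h 55 min
Sat: 05:52–11:08 = 5 h 16 min; less 45 min break → 4 h 31 min
Sun: 06:10–16:19 = 10 h 9 min; less 45 min break → 9 h 24 min
Total: 4 h 50 min + 10 h 14 min + 5 h 55 min + 4 h 31 min + 9 h 24 min = 34 h 54 min.

34.90 hours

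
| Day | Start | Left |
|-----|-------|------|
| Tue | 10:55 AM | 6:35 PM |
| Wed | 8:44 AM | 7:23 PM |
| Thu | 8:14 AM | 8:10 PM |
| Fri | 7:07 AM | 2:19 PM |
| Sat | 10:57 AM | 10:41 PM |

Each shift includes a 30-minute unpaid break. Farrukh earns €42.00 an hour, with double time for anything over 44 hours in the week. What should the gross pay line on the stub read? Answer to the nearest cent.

€2073.40

Tue: 10:55 AM–6:35 PM = 7 h 40 min; less 30 min break → 7 h 10 min
Wed: 8:44 AM–7:23 PM = 10 h 39 min; less 30 min break → 10 h 9 min
Thu: 8:14 AM–8:10 PM = 11 h 56 min; less 30 min break → 11 h 26 min
Fri: 7:07 AM–2:19 PM = 7 h 12 min; less 30 min break → 6 h 42 min
Sat: 10:57 AM–10:41 PM = 11 h 44 min; less 30 min break → 11 h 14 min
Total worked: 46 h 41 min = 2801 min.
Regular 44 h 0 min = 2640 min at €42.00/h; overtime 2 h 41 min = 161 min at €84.00/h.
Pay = (2640 × €42.00 + 161 × €84.00) ÷ 60 = €2073.40.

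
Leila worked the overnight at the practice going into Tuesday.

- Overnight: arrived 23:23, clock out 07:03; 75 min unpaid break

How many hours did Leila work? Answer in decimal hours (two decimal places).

Overnight: 23:23 → midnight = 0 h 37 min; midnight → 07:03 = 7 h 3 min; span 7 h 40 min; less 75 min break → 6 h 25 min

6.42 hours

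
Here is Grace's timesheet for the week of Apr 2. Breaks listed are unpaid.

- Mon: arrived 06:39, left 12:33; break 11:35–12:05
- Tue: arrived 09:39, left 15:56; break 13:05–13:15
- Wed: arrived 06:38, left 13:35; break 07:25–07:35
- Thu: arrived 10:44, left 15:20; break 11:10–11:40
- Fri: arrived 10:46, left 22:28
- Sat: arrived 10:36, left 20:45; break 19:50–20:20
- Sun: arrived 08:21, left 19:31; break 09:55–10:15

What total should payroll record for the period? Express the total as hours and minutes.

Mon: 06:39–12:33 = 5 h 54 min; less 30 min break → 5 h 24 min
Tue: 09:39–15:56 = 6 h 17 min; less 10 min break → 6 h 7 min
Wed: 06:38–13:35 = 6 h 57 min; less 10 min break → 6 h 47 min
Thu: 10:44–15:20 = 4 h 36 min; less 30 min break → 4 h 6 min
Fri: 10:46–22:28 = 11 h 42 min
Sat: 10:36–20:45 = 10 h 9 min; less 30 min break → 9 h 39 min
Sun: 08:21–19:31 = 11 h 10 min; less 20 min break → 10 h 50 min
Total: 5 h 24 min + 6 h 7 min + 6 h 47 min + 4 h 6 min + 11 h 42 min + 9 h 39 min + 10 h 50 min = 54 h 35 min.

54 h 35 min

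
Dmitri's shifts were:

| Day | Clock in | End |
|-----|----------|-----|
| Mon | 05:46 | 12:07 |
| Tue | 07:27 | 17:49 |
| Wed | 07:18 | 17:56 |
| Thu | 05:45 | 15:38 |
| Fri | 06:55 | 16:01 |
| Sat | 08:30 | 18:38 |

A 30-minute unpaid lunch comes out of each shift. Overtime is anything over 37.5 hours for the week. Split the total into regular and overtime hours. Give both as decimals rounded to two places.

Mon: 05:46–12:07 = 6 h 21 min; less 30 min break → 5 h 51 min
Tue: 07:27–17:49 = 10 h 22 min; less 30 min break → 9 h 52 min
Wed: 07:18–17:56 = 10 h 38 min; less 30 min break → 10 h 8 min
Thu: 05:45–15:38 = 9 h 53 min; less 30 min break → 9 h 23 min
Fri: 06:55–16:01 = 9 h 6 min; less 30 min break → 8 h 36 min
Sat: 08:30–18:38 = 10 h 8 min; less 30 min break → 9 h 38 min
Total worked: 53 h 28 min = 53.47 h.
Threshold 37.5 h → overtime 15 h 58 min, regular 37 h 30 min.

Regular 37.50 hours, overtime 15.97 hours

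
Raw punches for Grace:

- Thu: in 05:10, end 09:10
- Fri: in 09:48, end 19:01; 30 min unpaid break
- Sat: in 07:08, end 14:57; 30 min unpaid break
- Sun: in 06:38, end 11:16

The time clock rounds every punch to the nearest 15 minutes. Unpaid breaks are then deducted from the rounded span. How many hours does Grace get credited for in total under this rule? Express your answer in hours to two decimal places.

Thu: in 05:10→05:15, out 09:10→09:15; 4 h 0 min
Fri: in 09:48→09:45, out 19:01→19:00; 9 h 15 min − 30 min = 8 h 45 min
Sat: in 07:08→07:15, out 14:57→15:00; 7 h 45 min − 30 min = 7 h 15 min
Sun: in 06:38→06:45, out 11:16→11:15; 4 h 30 min
Total credited: 24 h 30 min.

24.50 hours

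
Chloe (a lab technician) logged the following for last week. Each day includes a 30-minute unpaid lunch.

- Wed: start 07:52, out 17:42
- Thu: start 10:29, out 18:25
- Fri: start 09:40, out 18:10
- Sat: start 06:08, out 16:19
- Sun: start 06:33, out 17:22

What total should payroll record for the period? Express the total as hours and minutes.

Wed: 07:52–17:42 = 9 h 50 min; less 30 min break → 9 h 20 min
Thu: 10:29–18:25 = 7 h 56 min; less 30 min break → 7 h 26 min
Fri: 09:40–18:10 = 8 h 30 min; less 30 min break → 8 h 0 min
Sat: 06:08–16:19 = 10 h 11 min; less 30 min break → 9 h 41 min
Sun: 06:33–17:22 = 10 h 49 min; less 30 min break → 10 h 19 min
Total: 9 h 20 min + 7 h 26 min + 8 h 0 min + 9 h 41 min + 10 h 19 min = 44 h 46 min.

44 h 46 min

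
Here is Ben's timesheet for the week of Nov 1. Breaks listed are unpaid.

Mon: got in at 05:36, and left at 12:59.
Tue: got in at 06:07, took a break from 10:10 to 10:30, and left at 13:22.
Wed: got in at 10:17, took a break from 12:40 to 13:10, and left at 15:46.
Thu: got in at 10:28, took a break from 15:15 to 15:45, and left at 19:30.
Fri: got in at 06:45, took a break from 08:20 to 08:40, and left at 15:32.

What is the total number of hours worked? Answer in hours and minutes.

Mon: 05:36–12:59 = 7 h 23 min
Tue: 06:07–13:22 = 7 h 15 min; less 20 min break → 6 h 55 min
Wed: 10:17–15:46 = 5 h 29 min; less 30 min break → 4 h 59 min
Thu: 10:28–19:30 = 9 h 2 min; less 30 min break → 8 h 32 min
Fri: 06:45–15:32 = 8 h 47 min; less 20 min break → 8 h 27 min
Total: 7 h 23 min + 6 h 55 min + 4 h 59 min + 8 h 32 min + 8 h 27 min = 36 h 16 min.

36 h 16 min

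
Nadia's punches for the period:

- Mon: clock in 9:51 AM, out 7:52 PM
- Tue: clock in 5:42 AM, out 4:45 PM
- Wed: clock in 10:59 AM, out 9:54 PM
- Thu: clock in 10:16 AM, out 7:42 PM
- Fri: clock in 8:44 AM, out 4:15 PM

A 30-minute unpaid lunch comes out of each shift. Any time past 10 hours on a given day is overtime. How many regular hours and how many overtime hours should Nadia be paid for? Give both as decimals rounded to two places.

Mon: 9:51 AM–7:52 PM = 10 h 1 min; less 30 min break → 9 h 31 min
Tue: 5:42 AM–4:45 PM = 11 h 3 min; less 30 min break → 10 h 33 min
Wed: 10:59 AM–9:54 PM = 10 h 55 min; less 30 min break → 10 h 25 min
Thu: 10:16 AM–7:42 PM = 9 h 26 min; less 30 min break → 8 h 56 min
Fri: 8:44 AM–4:15 PM = 7 h 31 min; less 30 min break → 7 h 1 min
Mon reg 9 h 31 min / OT 0 h 0 min; Tue reg 10 h 0 min / OT 0 h 33 min; Wed reg 10 h 0 min / OT 0 h 25 min; Thu reg 8 h 56 min / OT 0 h 0 min; Fri reg 7 h 1 min / OT 0 h 0 min.
Totals: regular 45 h 28 min, overtime 0 h 58 min.

Regular 45.47 hours, overtime 0.97 hours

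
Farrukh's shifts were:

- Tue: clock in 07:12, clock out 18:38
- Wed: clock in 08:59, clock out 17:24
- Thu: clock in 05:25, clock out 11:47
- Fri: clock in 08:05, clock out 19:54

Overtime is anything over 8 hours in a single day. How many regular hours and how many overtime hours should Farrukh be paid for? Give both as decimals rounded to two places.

Tue: 07:12–18:38 = 11 h 26 min
Wed: 08:59–17:24 = 8 h 25 min
Thu: 05:25–11:47 = 6 h 22 min
Fri: 08:05–19:54 = 11 h 49 min
Tue reg 8 h 0 min / OT 3 h 26 min; Wed reg 8 h 0 min / OT 0 h 25 min; Thu reg 6 h 22 min / OT 0 h 0 min; Fri reg 8 h 0 min / OT 3 h 49 min.
Totals: regular 30 h 22 min, overtime 7 h 40 min.

Regular 30.37 hours, overtime 7.67 hours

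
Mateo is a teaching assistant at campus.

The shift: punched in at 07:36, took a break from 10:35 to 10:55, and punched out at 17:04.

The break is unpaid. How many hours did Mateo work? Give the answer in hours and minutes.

The shift: 07:36–17:04 = 9 h 28 min; less 20 min break → 9 h 8 min

9 h 8 min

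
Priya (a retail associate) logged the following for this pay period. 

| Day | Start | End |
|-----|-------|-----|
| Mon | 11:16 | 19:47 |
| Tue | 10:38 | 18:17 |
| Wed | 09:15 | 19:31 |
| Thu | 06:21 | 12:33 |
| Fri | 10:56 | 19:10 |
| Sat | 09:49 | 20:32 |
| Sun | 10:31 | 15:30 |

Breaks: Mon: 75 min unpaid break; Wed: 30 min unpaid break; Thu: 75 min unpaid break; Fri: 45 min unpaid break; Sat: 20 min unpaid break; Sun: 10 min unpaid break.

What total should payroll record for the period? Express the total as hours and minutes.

Mon: 11:16–19:47 = 8 h 31 min; less 75 min break → 7 h 16 min
Tue: 10:38–18:17 = 7 h 39 min
Wed: 09:15–19:31 = 10 h 16 min; less 30 min break → 9 h 46 min
Thu: 06:21–12:33 = 6 h 12 min; less 75 min break → 4 h 57 min
Fri: 10:56–19:10 = 8 h 14 min; less 45 min break → 7 h 29 min
Sat: 09:49–20:32 = 10 h 43 min; less 20 min break → 10 h 23 min
Sun: 10:31–15:30 = 4 h 59 min; less 10 min break → 4 h 49 min
Total: 7 h 16 min + 7 h 39 min + 9 h 46 min + 4 h 57 min + 7 h 29 min + 10 h 23 min + 4 h 49 min = 52 h 19 min.

52 h 19 min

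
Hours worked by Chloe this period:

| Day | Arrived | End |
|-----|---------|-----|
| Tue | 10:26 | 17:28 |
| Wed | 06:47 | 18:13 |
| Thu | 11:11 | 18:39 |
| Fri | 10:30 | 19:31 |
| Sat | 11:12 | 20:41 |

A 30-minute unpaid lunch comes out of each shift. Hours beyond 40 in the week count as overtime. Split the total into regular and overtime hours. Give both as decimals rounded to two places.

Regular 40.00 hours, overtime 1.93 hours

Tue: 10:26–17:28 = 7 h 2 min; less 30 min break → 6 h 32 min
Wed: 06:47–18:13 = 11 h 26 min; less 30 min break → 10 h 56 min
Thu: 11:11–18:39 = 7 h 28 min; less 30 min break → 6 h 58 min
Fri: 10:30–19:31 = 9 h 1 min; less 30 min break → 8 h 31 min
Sat: 11:12–20:41 = 9 h 29 min; less 30 min break → 8 h 59 min
Total worked: 41 h 56 min = 41.93 h.
Threshold 40 h → overtime 1 h 56 min, regular 40 h 0 min.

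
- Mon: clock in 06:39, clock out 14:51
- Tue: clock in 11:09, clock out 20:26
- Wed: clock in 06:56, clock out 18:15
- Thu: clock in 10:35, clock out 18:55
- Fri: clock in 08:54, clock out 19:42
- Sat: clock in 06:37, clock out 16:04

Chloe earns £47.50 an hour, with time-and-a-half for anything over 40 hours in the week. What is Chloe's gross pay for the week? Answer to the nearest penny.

Mon: 06:39–14:51 = 8 h 12 min
Tue: 11:09–20:26 = 9 h 17 min
Wed: 06:56–18:15 = 11 h 19 min
Thu: 10:35–18:55 = 8 h 20 min
Fri: 08:54–19:42 = 10 h 48 min
Sat: 06:37–16:04 = 9 h 27 min
Total worked: 57 h 23 min = 3443 min.
Regular 40 h 0 min = 2400 min at £47.50/h; overtime 17 h 23 min = 1043 min at £71.25/h.
Pay = (2400 × £47.50 + 1043 × £71.25) ÷ 60 = £3138.56.

£3138.56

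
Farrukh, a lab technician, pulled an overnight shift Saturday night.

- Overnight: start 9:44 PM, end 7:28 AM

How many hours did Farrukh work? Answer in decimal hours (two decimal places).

9.73 hours

Overnight: 9:44 PM → midnight = 2 h 16 min; midnight → 7:28 AM = 7 h 28 min; span 9 h 44 min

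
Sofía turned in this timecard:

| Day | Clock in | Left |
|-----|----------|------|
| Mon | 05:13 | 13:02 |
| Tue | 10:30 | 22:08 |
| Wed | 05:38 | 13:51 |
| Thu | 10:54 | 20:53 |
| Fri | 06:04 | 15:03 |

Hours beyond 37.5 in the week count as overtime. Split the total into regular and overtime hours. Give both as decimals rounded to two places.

Mon: 05:13–13:02 = 7 h 49 min
Tue: 10:30–22:08 = 11 h 38 min
Wed: 05:38–13:51 = 8 h 13 min
Thu: 10:54–20:53 = 9 h 59 min
Fri: 06:04–15:03 = 8 h 59 min
Total worked: 46 h 38 min = 46.63 h.
Threshold 37.5 h → overtime 9 h 8 min, regular 37 h 30 min.

Regular 37.50 hours, overtime 9.13 hours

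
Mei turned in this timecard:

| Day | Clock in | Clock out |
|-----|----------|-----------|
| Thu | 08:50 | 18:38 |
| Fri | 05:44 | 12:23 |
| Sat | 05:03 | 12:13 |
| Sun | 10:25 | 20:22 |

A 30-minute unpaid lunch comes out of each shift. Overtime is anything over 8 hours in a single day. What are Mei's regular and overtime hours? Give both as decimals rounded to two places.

Thu: 08:50–18:38 = 9 h 48 min; less 30 min break → 9 h 18 min
Fri: 05:44–12:23 = 6 h 39 min; less 30 min break → 6 h 9 min
Sat: 05:03–12:13 = 7 h 10 min; less 30 min break → 6 h 40 min
Sun: 10:25–20:22 = 9 h 57 min; less 30 min break → 9 h 27 min
Thu reg 8 h 0 min / OT 1 h 18 min; Fri reg 6 h 9 min / OT 0 h 0 min; Sat reg 6 h 40 min / OT 0 h 0 min; Sun reg 8 h 0 min / OT 1 h 27 min.
Totals: regular 28 h 49 min, overtime 2 h 45 min.

Regular 28.82 hours, overtime 2.75 hours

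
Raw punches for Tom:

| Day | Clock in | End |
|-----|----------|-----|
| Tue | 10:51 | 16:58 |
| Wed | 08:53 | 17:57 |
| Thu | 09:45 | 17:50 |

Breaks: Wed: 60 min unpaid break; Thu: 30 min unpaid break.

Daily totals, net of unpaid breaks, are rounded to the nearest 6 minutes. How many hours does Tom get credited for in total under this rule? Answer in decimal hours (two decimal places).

Tue: 10:51–16:58 = 6 h 7 min → rounds to 6 h 6 min
Wed: 08:53–17:57 = 9 h 4 min − 60 min = 8 h 4 min → rounds to 8 h 6 min
Thu: 09:45–17:50 = 8 h 5 min − 30 min = 7 h 35 min → rounds to 7 h 36 min
Total credited: 21 h 48 min.

21.80 hours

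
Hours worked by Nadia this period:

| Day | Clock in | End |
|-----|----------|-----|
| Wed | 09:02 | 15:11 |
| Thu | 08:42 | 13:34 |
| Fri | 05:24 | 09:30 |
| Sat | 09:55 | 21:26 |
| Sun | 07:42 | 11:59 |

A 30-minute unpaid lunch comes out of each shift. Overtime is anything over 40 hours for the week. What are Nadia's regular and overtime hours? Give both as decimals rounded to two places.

Regular 28.42 hours, overtime 0.00 hours

Wed: 09:02–15:11 = 6 h 9 min; less 30 min break → 5 h 39 min
Thu: 08:42–13:34 = 4 h 52 min; less 30 min break → 4 h 22 min
Fri: 05:24–09:30 = 4 h 6 min; less 30 min break → 3 h 36 min
Sat: 09:55–21:26 = 11 h 31 min; less 30 min break → 11 h 1 min
Sun: 07:42–11:59 = 4 h 17 min; less 30 min break → 3 h 47 min
Total worked: 28 h 25 min = 28.42 h.
Threshold 40 h → overtime 0 h 0 min, regular 28 h 25 min.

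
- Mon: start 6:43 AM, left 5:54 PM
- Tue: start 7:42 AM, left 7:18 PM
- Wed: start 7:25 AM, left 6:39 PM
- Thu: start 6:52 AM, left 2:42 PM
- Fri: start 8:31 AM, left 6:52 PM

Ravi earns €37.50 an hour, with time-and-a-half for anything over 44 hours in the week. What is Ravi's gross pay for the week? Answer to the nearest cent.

Mon: 6:43 AM–5:54 PM = 11 h 11 min
Tue: 7:42 AM–7:18 PM = 11 h 36 min
Wed: 7:25 AM–6:39 PM = 11 h 14 min
Thu: 6:52 AM–2:42 PM = 7 h 50 min
Fri: 8:31 AM–6:52 PM = 10 h 21 min
Total worked: 52 h 12 min = 3132 min.
Regular 44 h 0 min = 2640 min at €37.50/h; overtime 8 h 12 min = 492 min at €56.25/h.
Pay = (2640 × €37.50 + 492 × €56.25) ÷ 60 = €2111.25.

€2111.25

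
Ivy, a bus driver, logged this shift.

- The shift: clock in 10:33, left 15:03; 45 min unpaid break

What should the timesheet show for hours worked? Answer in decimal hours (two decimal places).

3.75 hours

The shift: 10:33–15:03 = 4 h 30 min; less 45 min break → 3 h 45 min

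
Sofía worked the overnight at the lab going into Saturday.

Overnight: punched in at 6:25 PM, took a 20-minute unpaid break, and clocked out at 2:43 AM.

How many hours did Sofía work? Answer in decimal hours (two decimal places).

7.97 hours

Overnight: 6:25 PM → midnight = 5 h 35 min; midnight → 2:43 AM = 2 h 43 min; span 8 h 18 min; less 20 min break → 7 h 58 min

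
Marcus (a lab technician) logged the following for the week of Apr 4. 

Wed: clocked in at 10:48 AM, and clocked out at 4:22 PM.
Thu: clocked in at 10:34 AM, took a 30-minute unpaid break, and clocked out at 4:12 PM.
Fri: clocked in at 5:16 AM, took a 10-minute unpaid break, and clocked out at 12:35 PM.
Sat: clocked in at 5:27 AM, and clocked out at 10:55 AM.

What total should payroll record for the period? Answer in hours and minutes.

23 h 19 min

Wed: 10:48 AM–4:22 PM = 5 h 34 min
Thu: 10:34 AM–4:12 PM = 5 h 38 min; less 30 min break → 5 h 8 min
Fri: 5:16 AM–12:35 PM = 7 h 19 min; less 10 min break → 7 h 9 min
Sat: 5:27 AM–10:55 AM = 5 h 28 min
Total: 5 h 34 min + 5 h 8 min + 7 h 9 min + 5 h 28 min = 23 h 19 min.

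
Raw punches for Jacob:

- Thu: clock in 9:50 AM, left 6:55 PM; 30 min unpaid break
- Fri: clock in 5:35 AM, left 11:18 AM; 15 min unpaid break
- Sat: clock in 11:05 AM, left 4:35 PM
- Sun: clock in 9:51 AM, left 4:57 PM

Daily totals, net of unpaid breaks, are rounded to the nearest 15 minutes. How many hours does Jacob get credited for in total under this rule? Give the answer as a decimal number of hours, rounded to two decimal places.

Thu: 9:50 AM–6:55 PM = 9 h 5 min − 30 min = 8 h 35 min → rounds to 8 h 30 min
Fri: 5:35 AM–11:18 AM = 5 h 43 min − 15 min = 5 h 28 min → rounds to 5 h 30 min
Sat: 11:05 AM–4:35 PM = 5 h 30 min → rounds to 5 h 30 min
Sun: 9:51 AM–4:57 PM = 7 h 6 min → rounds to 7 h 0 min
Total credited: 26 h 30 min.

26.50 hours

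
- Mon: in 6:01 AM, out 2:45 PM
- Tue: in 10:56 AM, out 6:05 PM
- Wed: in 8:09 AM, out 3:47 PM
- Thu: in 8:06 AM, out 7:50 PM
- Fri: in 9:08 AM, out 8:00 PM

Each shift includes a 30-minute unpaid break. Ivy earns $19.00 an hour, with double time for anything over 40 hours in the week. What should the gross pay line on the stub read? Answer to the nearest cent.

$897.43

Mon: 6:01 AM–2:45 PM = 8 h 44 min; less 30 min break → 8 h 14 min
Tue: 10:56 AM–6:05 PM = 7 h 9 min; less 30 min break → 6 h 39 min
Wed: 8:09 AM–3:47 PM = 7 h 38 min; less 30 min break → 7 h 8 min
Thu: 8:06 AM–7:50 PM = 11 h 44 min; less 30 min break → 11 h 14 min
Fri: 9:08 AM–8:00 PM = 10 h 52 min; less 30 min break → 10 h 22 min
Total worked: 43 h 37 min = 2617 min.
Regular 40 h 0 min = 2400 min at $19.00/h; overtime 3 h 37 min = 217 min at $38.00/h.
Pay = (2400 × $19.00 + 217 × $38.00) ÷ 60 = $897.43.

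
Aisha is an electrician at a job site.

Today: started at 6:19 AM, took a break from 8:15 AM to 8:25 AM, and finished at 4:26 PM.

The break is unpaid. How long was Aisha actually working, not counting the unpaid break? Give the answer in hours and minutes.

Today: 6:19 AM–4:26 PM = 10 h 7 min; less 10 min break → 9 h 57 min

9 h 57 min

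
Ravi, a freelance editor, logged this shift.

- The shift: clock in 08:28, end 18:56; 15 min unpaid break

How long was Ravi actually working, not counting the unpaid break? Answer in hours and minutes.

The shift: 08:28–18:56 = 10 h 28 min; less 15 min break → 10 h 13 min

10 h 13 min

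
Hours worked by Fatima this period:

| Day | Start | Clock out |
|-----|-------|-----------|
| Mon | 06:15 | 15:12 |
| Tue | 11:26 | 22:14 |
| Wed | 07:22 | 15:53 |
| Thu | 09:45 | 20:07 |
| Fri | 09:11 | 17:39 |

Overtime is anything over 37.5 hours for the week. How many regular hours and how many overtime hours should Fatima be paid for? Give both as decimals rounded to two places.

Mon: 06:15–15:12 = 8 h 57 min
Tue: 11:26–22:14 = 10 h 48 min
Wed: 07:22–15:53 = 8 h 31 min
Thu: 09:45–20:07 = 10 h 22 min
Fri: 09:11–17:39 = 8 h 28 min
Total worked: 47 h 6 min = 47.10 h.
Threshold 37.5 h → overtime 9 h 36 min, regular 37 h 30 min.

Regular 37.50 hours, overtime 9.60 hours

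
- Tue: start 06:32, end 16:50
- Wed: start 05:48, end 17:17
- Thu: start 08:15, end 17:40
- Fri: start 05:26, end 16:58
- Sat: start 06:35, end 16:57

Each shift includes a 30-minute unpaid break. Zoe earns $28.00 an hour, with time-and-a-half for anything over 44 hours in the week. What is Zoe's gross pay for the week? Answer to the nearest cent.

Tue: 06:32–16:50 = 10 h 18 min; less 30 min break → 9 h 48 min
Wed: 05:48–17:17 = 11 h 29 min; less 30 min break → 10 h 59 min
Thu: 08:15–17:40 = 9 h 25 min; less 30 min break → 8 h 55 min
Fri: 05:26–16:58 = 11 h 32 min; less 30 min break → 11 h 2 min
Sat: 06:35–16:57 = 10 h 22 min; less 30 min break → 9 h 52 min
Total worked: 50 h 36 min = 3036 min.
Regular 44 h 0 min = 2640 min at $28.00/h; overtime 6 h 36 min = 396 min at $42.00/h.
Pay = (2640 × $28.00 + 396 × $42.00) ÷ 60 = $1509.20.

$1509.20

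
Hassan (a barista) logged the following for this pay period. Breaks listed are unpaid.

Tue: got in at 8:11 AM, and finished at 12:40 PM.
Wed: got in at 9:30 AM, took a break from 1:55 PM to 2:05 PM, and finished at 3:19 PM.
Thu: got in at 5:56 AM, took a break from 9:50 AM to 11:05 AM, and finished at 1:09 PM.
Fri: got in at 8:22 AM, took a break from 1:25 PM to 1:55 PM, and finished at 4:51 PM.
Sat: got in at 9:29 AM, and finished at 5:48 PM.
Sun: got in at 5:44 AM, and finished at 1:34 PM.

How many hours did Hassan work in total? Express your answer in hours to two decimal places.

40.23 hours

Tue: 8:11 AM–12:40 PM = 4 h 29 min
Wed: 9:30 AM–3:19 PM = 5 h 49 min; less 10 min break → 5 h 39 min
Thu: 5:56 AM–1:09 PM = 7 h 13 min; less 75 min break → 5 h 58 min
Fri: 8:22 AM–4:51 PM = 8 h 29 min; less 30 min break → 7 h 59 min
Sat: 9:29 AM–5:48 PM = 8 h 19 min
Sun: 5:44 AM–1:34 PM = 7 h 50 min
Total: 4 h 29 min + 5 h 39 min + 5 h 58 min + 7 h 59 min + 8 h 19 min + 7 h 50 min = 40 h 14 min.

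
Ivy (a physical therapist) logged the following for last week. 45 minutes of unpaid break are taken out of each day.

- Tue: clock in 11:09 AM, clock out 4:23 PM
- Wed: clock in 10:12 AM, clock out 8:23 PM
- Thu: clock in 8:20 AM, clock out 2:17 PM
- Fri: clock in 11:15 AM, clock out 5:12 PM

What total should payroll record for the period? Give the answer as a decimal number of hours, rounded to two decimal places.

Tue: 11:09 AM–4:23 PM = 5 h 14 min; less 45 min break → 4 h 29 min
Wed: 10:12 AM–8:23 PM = 10 h 11 min; less 45 min break → 9 h 26 min
Thu: 8:20 AM–2:17 PM = 5 h 57 min; less 45 min break → 5 h 12 min
Fri: 11:15 AM–5:12 PM = 5 h 57 min; less 45 min break → 5 h 12 min
Total: 4 h 29 min + 9 h 26 min + 5 h 12 min + 5 h 12 min = 24 h 19 min.

24.32 hours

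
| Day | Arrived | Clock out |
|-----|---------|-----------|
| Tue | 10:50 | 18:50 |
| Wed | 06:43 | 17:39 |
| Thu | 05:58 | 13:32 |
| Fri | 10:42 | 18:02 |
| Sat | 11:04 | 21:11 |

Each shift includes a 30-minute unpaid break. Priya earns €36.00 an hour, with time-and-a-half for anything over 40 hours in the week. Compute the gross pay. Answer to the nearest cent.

Tue: 10:50–18:50 = 8 h 0 min; less 30 min break → 7 h 30 min
Wed: 06:43–17:39 = 10 h 56 min; less 30 min break → 10 h 26 min
Thu: 05:58–13:32 = 7 h 34 min; less 30 min break → 7 h 4 min
Fri: 10:42–18:02 = 7 h 20 min; less 30 min break → 6 h 50 min
Sat: 11:04–21:11 = 10 h 7 min; less 30 min break → 9 h 37 min
Total worked: 41 h 27 min = 2487 min.
Regular 40 h 0 min = 2400 min at €36.00/h; overtime 1 h 27 min = 87 min at €54.00/h.
Pay = (2400 × €36.00 + 87 × €54.00) ÷ 60 = €1518.30.

€1518.30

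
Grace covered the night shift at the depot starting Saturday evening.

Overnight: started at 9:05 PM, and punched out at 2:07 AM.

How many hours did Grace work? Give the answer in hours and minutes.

Overnight: 9:05 PM → midnight = 2 h 55 min; midnight → 2:07 AM = 2 h 7 min; span 5 h 2 min

5 h 2 min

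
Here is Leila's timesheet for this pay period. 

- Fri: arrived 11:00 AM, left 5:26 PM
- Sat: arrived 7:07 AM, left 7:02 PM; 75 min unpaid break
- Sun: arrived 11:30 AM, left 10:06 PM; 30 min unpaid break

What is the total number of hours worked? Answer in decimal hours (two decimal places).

Fri: 11:00 AM–5:26 PM = 6 h 26 min
Sat: 7:07 AM–7:02 PM = 11 h 55 min; less 75 min break → 10 h 40 min
Sun: 11:30 AM–10:06 PM = 10 h 36 min; less 30 min break → 10 h 6 min
Total: 6 h 26 min + 10 h 40 min + 10 h 6 min = 27 h 12 min.

27.20 hours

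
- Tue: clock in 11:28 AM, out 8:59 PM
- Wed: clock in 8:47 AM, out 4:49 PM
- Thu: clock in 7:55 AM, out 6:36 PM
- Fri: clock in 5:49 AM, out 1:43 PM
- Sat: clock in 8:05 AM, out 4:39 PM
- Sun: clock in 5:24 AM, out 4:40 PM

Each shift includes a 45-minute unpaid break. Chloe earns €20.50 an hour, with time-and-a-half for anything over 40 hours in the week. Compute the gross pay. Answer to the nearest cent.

Tue: 11:28 AM–8:59 PM = 9 h 31 min; less 45 min break → 8 h 46 min
Wed: 8:47 AM–4:49 PM = 8 h 2 min; less 45 min break → 7 h 17 min
Thu: 7:55 AM–6:36 PM = 10 h 41 min; less 45 min break → 9 h 56 min
Fri: 5:49 AM–1:43 PM = 7 h 54 min; less 45 min break → 7 h 9 min
Sat: 8:05 AM–4:39 PM = 8 h 34 min; less 45 min break → 7 h 49 min
Sun: 5:24 AM–4:40 PM = 11 h 16 min; less 45 min break → 10 h 31 min
Total worked: 51 h 28 min = 3088 min.
Regular 40 h 0 min = 2400 min at €20.50/h; overtime 11 h 28 min = 688 min at €30.75/h.
Pay = (2400 × €20.50 + 688 × €30.75) ÷ 60 = €1172.60.

€1172.60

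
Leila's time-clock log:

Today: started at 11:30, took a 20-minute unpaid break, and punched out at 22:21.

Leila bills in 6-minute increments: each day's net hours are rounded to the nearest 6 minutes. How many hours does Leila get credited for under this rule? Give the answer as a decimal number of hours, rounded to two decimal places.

Today: 11:30–22:21 = 10 h 51 min − 20 min = 10 h 31 min → rounds to 10 h 30 min

10.50 hours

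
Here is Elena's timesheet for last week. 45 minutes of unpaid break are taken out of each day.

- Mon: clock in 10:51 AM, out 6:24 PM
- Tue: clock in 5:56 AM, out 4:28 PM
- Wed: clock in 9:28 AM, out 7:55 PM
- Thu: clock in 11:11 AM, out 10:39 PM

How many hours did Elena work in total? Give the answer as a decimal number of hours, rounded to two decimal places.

Mon: 10:51 AM–6:24 PM = 7 h 33 min; less 45 min break → 6 h 48 min
Tue: 5:56 AM–4:28 PM = 10 h 32 min; less 45 min break → 9 h 47 min
Wed: 9:28 AM–7:55 PM = 10 h 27 min; less 45 min break → 9 h 42 min
Thu: 11:11 AM–10:39 PM = 11 h 28 min; less 45 min break → 10 h 43 min
Total: 6 h 48 min + 9 h 47 min + 9 h 42 min + 10 h 43 min = 37 h 0 min.

37.00 hours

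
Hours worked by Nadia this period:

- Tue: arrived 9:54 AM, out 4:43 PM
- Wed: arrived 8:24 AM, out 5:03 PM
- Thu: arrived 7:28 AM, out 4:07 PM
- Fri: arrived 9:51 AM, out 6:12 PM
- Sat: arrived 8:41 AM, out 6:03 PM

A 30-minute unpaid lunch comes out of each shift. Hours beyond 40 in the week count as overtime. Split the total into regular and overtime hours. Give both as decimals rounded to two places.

Tue: 9:54 AM–4:43 PM = 6 h 49 min; less 30 min break → 6 h 19 min
Wed: 8:24 AM–5:03 PM = 8 h 39 min; less 30 min break → 8 h 9 min
Thu: 7:28 AM–4:07 PM = 8 h 39 min; less 30 min break → 8 h 9 min
Fri: 9:51 AM–6:12 PM = 8 h 21 min; less 30 min break → 7 h 51 min
Sat: 8:41 AM–6:03 PM = 9 h 22 min; less 30 min break → 8 h 52 min
Total worked: 39 h 20 min = 39.33 h.
Threshold 40 h → overtime 0 h 0 min, regular 39 h 20 min.

Regular 39.33 hours, overtime 0.00 hours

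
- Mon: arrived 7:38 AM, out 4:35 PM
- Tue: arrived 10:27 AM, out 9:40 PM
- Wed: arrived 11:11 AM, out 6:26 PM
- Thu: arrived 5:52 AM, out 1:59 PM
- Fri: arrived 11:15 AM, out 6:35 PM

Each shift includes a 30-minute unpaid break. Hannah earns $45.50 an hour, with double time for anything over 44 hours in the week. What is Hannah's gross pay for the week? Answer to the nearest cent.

$1836.68

Mon: 7:38 AM–4:35 PM = 8 h 57 min; less 30 min break → 8 h 27 min
Tue: 10:27 AM–9:40 PM = 11 h 13 min; less 30 min break → 10 h 43 min
Wed: 11:11 AM–6:26 PM = 7 h 15 min; less 30 min break → 6 h 45 min
Thu: 5:52 AM–1:59 PM = 8 h 7 min; less 30 min break → 7 h 37 min
Fri: 11:15 AM–6:35 PM = 7 h 20 min; less 30 min break → 6 h 50 min
Total worked: 40 h 22 min = 2422 min.
Regular 40 h 22 min = 2422 min at $45.50/h; overtime 0 h 0 min = 0 min at $91.00/h.
Pay = (2422 × $45.50 + 0 × $91.00) ÷ 60 = $1836.68.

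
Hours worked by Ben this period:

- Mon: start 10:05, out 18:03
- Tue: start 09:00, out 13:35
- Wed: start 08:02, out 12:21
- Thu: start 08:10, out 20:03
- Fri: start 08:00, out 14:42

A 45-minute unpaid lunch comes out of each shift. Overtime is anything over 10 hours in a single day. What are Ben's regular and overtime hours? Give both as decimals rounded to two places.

Mon: 10:05–18:03 = 7 h 58 min; less 45 min break → 7 h 13 min
Tue: 09:00–13:35 = 4 h 35 min; less 45 min break → 3 h 50 min
Wed: 08:02–12:21 = 4 h 19 min; less 45 min break → 3 h 34 min
Thu: 08:10–20:03 = 11 h 53 min; less 45 min break → 11 h 8 min
Fri: 08:00–14:42 = 6 h 42 min; less 45 min break → 5 h 57 min
Mon reg 7 h 13 min / OT 0 h 0 min; Tue reg 3 h 50 min / OT 0 h 0 min; Wed reg 3 h 34 min / OT 0 h 0 min; Thu reg 10 h 0 min / OT 1 h 8 min; Fri reg 5 h 57 min / OT 0 h 0 min.
Totals: regular 30 h 34 min, overtime 1 h 8 min.

Regular 30.57 hours, overtime 1.13 hours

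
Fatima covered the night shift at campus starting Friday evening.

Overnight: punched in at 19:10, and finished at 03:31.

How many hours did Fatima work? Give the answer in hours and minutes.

8 h 21 min

Overnight: 19:10 → midnight = 4 h 50 min; midnight → 03:31 = 3 h 31 min; span 8 h 21 min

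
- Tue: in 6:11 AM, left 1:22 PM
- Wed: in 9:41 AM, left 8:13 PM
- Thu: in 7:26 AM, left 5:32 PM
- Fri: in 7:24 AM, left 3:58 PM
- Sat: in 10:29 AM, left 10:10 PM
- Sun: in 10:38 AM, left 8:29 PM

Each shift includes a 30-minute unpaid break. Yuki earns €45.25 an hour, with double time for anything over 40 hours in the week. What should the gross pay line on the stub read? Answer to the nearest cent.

Tue: 6:11 AM–1:22 PM = 7 h 11 min; less 30 min break → 6 h 41 min
Wed: 9:41 AM–8:13 PM = 10 h 32 min; less 30 min break → 10 h 2 min
Thu: 7:26 AM–5:32 PM = 10 h 6 min; less 30 min break → 9 h 36 min
Fri: 7:24 AM–3:58 PM = 8 h 34 min; less 30 min break → 8 h 4 min
Sat: 10:29 AM–10:10 PM = 11 h 41 min; less 30 min break → 11 h 11 min
Sun: 10:38 AM–8:29 PM = 9 h 51 min; less 30 min break → 9 h 21 min
Total worked: 54 h 55 min = 3295 min.
Regular 40 h 0 min = 2400 min at €45.25/h; overtime 14 h 55 min = 895 min at €90.50/h.
Pay = (2400 × €45.25 + 895 × €90.50) ÷ 60 = €3159.96.

€3159.96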